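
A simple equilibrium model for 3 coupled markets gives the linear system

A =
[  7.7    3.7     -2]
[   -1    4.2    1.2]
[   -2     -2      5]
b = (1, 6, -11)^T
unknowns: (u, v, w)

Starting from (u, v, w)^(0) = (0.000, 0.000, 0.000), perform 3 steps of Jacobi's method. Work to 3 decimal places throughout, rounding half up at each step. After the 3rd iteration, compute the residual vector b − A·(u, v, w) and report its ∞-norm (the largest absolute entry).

Iteration 1:
  u = (1 - (3.7)·0.000 - (-2)·0.000) / (7.7) = 0.130
  v = (6 - (-1)·0.000 - (1.2)·0.000) / (4.2) = 1.429
  w = (-11 - (-2)·0.000 - (-2)·0.000) / (5) = -2.200
Iteration 2:
  u = (1 - (3.7)·1.429 - (-2)·-2.200) / (7.7) = -1.128
  v = (6 - (-1)·0.130 - (1.2)·-2.200) / (4.2) = 2.088
  w = (-11 - (-2)·0.130 - (-2)·1.429) / (5) = -1.576
Iteration 3:
  u = (1 - (3.7)·2.088 - (-2)·-1.576) / (7.7) = -1.283
  v = (6 - (-1)·-1.128 - (1.2)·-1.576) / (4.2) = 1.610
  w = (-11 - (-2)·-1.128 - (-2)·2.088) / (5) = -1.816
Residual b − A·x = (1.290, 0.134, -1.266); ∞-norm = 1.290

1.290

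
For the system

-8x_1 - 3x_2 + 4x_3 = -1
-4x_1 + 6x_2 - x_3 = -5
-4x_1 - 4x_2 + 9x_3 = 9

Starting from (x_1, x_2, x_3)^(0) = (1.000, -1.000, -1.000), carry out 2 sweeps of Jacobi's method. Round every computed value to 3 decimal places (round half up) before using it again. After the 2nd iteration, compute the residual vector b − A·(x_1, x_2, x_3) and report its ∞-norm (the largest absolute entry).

Iteration 1:
  x_1 = (-1 - (-3)·-1.000 - (4)·-1.000) / (-8) = 0.000
  x_2 = (-5 - (-4)·1.000 - (-1)·-1.000) / (6) = -0.333
  x_3 = (9 - (-4)·1.000 - (-4)·-1.000) / (9) = 1.000
Iteration 2:
  x_1 = (-1 - (-3)·-0.333 - (4)·1.000) / (-8) = 0.750
  x_2 = (-5 - (-4)·0.000 - (-1)·1.000) / (6) = -0.667
  x_3 = (9 - (-4)·0.000 - (-4)·-0.333) / (9) = 0.852
Residual b − A·x = (-0.409, 2.854, 1.664); ∞-norm = 2.854

2.854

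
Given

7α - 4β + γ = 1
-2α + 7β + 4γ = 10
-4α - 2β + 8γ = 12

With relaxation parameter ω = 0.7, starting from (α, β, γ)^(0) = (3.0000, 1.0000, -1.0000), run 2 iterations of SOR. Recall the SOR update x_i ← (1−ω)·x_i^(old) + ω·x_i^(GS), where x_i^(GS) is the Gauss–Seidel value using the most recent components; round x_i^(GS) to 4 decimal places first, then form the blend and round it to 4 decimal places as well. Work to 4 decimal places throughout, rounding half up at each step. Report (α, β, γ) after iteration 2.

(1.1875, 1.1875, 2.1609)

Iteration 1:
  α: GS value = (1 - (-4)·1.0000 - (1)·-1.0000) / (7) = 0.8571;  α ← (1−ω)·3.0000 + ω·0.8571 = 1.5000
  β: GS value = (10 - (-2)·1.5000 - (4)·-1.0000) / (7) = 2.4286;  β ← (1−ω)·1.0000 + ω·2.4286 = 2.0000
  γ: GS value = (12 - (-4)·1.5000 - (-2)·2.0000) / (8) = 2.7500;  γ ← (1−ω)·-1.0000 + ω·2.7500 = 1.6250
Iteration 2:
  α: GS value = (1 - (-4)·2.0000 - (1)·1.6250) / (7) = 1.0536;  α ← (1−ω)·1.5000 + ω·1.0536 = 1.1875
  β: GS value = (10 - (-2)·1.1875 - (4)·1.6250) / (7) = 0.8393;  β ← (1−ω)·2.0000 + ω·0.8393 = 1.1875
  γ: GS value = (12 - (-4)·1.1875 - (-2)·1.1875) / (8) = 2.3906;  γ ← (1−ω)·1.6250 + ω·2.3906 = 2.1609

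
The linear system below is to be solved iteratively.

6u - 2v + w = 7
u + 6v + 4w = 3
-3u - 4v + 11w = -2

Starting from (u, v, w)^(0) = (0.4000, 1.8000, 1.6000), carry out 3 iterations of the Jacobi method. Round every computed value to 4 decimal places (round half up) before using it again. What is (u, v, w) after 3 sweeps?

(1.1212, 0.3589, 0.0022)

Iteration 1:
  u = (7 - (-2)·1.8000 - (1)·1.6000) / (6) = 1.5000
  v = (3 - (1)·0.4000 - (4)·1.6000) / (6) = -0.6333
  w = (-2 - (-3)·0.4000 - (-4)·1.8000) / (11) = 0.5818
Iteration 2:
  u = (7 - (-2)·-0.6333 - (1)·0.5818) / (6) = 0.8586
  v = (3 - (1)·1.5000 - (4)·0.5818) / (6) = -0.1379
  w = (-2 - (-3)·1.5000 - (-4)·-0.6333) / (11) = -0.0030
Iteration 3:
  u = (7 - (-2)·-0.1379 - (1)·-0.0030) / (6) = 1.1212
  v = (3 - (1)·0.8586 - (4)·-0.0030) / (6) = 0.3589
  w = (-2 - (-3)·0.8586 - (-4)·-0.1379) / (11) = 0.0022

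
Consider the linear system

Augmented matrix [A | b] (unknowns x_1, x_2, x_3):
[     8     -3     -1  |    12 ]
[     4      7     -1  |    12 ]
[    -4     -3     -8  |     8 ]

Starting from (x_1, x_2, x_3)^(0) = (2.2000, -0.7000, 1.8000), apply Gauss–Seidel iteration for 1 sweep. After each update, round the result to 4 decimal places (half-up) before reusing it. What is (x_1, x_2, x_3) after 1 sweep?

Iteration 1:
  x_1 = (12 - (-3)·-0.7000 - (-1)·1.8000) / (8) = 1.4625
  x_2 = (12 - (4)·1.4625 - (-1)·1.8000) / (7) = 1.1357
  x_3 = (8 - (-4)·1.4625 - (-3)·1.1357) / (-8) = -2.1571

(1.4625, 1.1357, -2.1571)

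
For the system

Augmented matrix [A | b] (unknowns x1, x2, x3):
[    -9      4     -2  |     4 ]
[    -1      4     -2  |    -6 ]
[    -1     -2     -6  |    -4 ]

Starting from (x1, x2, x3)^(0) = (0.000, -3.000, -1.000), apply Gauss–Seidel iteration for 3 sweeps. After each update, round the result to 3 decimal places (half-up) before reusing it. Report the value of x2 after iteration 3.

Iteration 1:
  x1 = (4 - (4)·-3.000 - (-2)·-1.000) / (-9) = -1.556
  x2 = (-6 - (-1)·-1.556 - (-2)·-1.000) / (4) = -2.389
  x3 = (-4 - (-1)·-1.556 - (-2)·-2.389) / (-6) = 1.722
Iteration 2:
  x1 = (4 - (4)·-2.389 - (-2)·1.722) / (-9) = -1.889
  x2 = (-6 - (-1)·-1.889 - (-2)·1.722) / (4) = -1.111
  x3 = (-4 - (-1)·-1.889 - (-2)·-1.111) / (-6) = 1.352
Iteration 3:
  x1 = (4 - (4)·-1.111 - (-2)·1.352) / (-9) = -1.239
  x2 = (-6 - (-1)·-1.239 - (-2)·1.352) / (4) = -1.134
  x3 = (-4 - (-1)·-1.239 - (-2)·-1.134) / (-6) = 1.251

-1.134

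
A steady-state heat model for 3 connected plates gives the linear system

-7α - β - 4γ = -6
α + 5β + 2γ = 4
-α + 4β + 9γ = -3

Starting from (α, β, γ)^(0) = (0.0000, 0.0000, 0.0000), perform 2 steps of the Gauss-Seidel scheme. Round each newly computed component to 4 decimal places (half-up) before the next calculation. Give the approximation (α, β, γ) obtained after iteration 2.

Iteration 1:
  α = (-6 - (-1)·0.0000 - (-4)·0.0000) / (-7) = 0.8571
  β = (4 - (1)·0.8571 - (2)·0.0000) / (5) = 0.6286
  γ = (-3 - (-1)·0.8571 - (4)·0.6286) / (9) = -0.5175
Iteration 2:
  α = (-6 - (-1)·0.6286 - (-4)·-0.5175) / (-7) = 1.0631
  β = (4 - (1)·1.0631 - (2)·-0.5175) / (5) = 0.7944
  γ = (-3 - (-1)·1.0631 - (4)·0.7944) / (9) = -0.5683

(1.0631, 0.7944, -0.5683)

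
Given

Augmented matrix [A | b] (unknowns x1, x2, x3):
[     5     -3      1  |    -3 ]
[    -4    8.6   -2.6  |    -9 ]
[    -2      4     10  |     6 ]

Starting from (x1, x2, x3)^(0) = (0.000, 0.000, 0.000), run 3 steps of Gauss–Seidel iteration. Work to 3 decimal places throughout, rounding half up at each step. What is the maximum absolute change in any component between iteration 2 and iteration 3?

0.073

Iteration 1:
  x1 = (-3 - (-3)·0.000 - (1)·0.000) / (5) = -0.600
  x2 = (-9 - (-4)·-0.600 - (-2.6)·0.000) / (8.6) = -1.326
  x3 = (6 - (-2)·-0.600 - (4)·-1.326) / (10) = 1.010
Iteration 2:
  x1 = (-3 - (-3)·-1.326 - (1)·1.010) / (5) = -1.598
  x2 = (-9 - (-4)·-1.598 - (-2.6)·1.010) / (8.6) = -1.484
  x3 = (6 - (-2)·-1.598 - (4)·-1.484) / (10) = 0.874
Iteration 3:
  x1 = (-3 - (-3)·-1.484 - (1)·0.874) / (5) = -1.665
  x2 = (-9 - (-4)·-1.665 - (-2.6)·0.874) / (8.6) = -1.557
  x3 = (6 - (-2)·-1.665 - (4)·-1.557) / (10) = 0.890
Change: (-0.067, -0.073, 0.016) → max |·| = 0.073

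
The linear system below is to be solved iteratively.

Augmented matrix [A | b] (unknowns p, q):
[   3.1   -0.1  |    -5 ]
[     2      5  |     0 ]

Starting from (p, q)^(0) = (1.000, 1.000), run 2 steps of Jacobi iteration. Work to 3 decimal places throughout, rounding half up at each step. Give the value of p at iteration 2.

-1.626

Iteration 1:
  p = (-5 - (-0.1)·1.000) / (3.1) = -1.581
  q = (0 - (2)·1.000) / (5) = -0.400
Iteration 2:
  p = (-5 - (-0.1)·-0.400) / (3.1) = -1.626
  q = (0 - (2)·-1.581) / (5) = 0.632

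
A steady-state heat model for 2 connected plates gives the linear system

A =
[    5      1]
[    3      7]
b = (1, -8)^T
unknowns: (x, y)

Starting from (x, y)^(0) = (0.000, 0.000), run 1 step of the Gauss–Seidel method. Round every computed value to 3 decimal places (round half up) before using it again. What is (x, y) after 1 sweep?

(0.200, -1.229)

Iteration 1:
  x = (1 - (1)·0.000) / (5) = 0.200
  y = (-8 - (3)·0.200) / (7) = -1.229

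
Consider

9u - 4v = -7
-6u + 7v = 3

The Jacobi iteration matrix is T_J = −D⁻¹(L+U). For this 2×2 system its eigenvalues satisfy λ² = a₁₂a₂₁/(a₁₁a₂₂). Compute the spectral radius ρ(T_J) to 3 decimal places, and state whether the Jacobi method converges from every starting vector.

0.617

a₁₂a₂₁/(a₁₁a₂₂) = (-4)·(-6) / ((9)·(7)) = 0.380952
ρ = √|0.380952| = √0.380952 = 0.617
ρ < 1, so Jacobi converges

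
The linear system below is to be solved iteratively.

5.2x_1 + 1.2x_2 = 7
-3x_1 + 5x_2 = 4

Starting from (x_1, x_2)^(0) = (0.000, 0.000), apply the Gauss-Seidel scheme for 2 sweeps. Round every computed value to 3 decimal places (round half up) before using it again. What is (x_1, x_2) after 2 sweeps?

(0.975, 1.385)

Iteration 1:
  x_1 = (7 - (1.2)·0.000) / (5.2) = 1.346
  x_2 = (4 - (-3)·1.346) / (5) = 1.608
Iteration 2:
  x_1 = (7 - (1.2)·1.608) / (5.2) = 0.975
  x_2 = (4 - (-3)·0.975) / (5) = 1.385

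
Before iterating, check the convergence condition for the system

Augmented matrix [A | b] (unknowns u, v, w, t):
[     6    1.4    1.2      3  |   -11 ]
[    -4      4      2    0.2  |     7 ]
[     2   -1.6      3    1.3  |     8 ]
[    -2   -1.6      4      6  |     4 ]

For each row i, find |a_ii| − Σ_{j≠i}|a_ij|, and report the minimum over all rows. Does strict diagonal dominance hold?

-2.2

row 1: |6| − (1.4+1.2+3) = 0.4
row 2: |4| − (4+2+0.2) = -2.2
row 3: |3| − (2+1.6+1.3) = -1.9
row 4: |6| − (2+1.6+4) = -1.6
minimum over rows = -2.2 → not strictly diagonally dominant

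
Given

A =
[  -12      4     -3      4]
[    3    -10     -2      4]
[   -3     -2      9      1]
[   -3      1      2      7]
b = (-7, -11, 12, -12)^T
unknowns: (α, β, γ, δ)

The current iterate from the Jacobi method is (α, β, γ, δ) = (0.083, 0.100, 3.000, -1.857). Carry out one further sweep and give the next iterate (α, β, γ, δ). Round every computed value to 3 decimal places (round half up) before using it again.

(-0.752, -0.218, 1.590, -2.550)

One sweep:
  α = (-7 - (4)·0.100 - (-3)·3.000 - (4)·-1.857) / (-12) = -0.752
  β = (-11 - (3)·0.083 - (-2)·3.000 - (4)·-1.857) / (-10) = -0.218
  γ = (12 - (-3)·0.083 - (-2)·0.100 - (1)·-1.857) / (9) = 1.590
  δ = (-12 - (-3)·0.083 - (1)·0.100 - (2)·3.000) / (7) = -2.550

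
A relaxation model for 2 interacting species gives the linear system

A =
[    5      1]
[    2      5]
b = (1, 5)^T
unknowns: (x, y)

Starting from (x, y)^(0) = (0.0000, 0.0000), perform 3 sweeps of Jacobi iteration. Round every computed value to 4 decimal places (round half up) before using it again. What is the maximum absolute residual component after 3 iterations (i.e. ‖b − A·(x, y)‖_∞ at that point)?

Iteration 1:
  x = (1 - (1)·0.0000) / (5) = 0.2000
  y = (5 - (2)·0.0000) / (5) = 1.0000
Iteration 2:
  x = (1 - (1)·1.0000) / (5) = 0.0000
  y = (5 - (2)·0.2000) / (5) = 0.9200
Iteration 3:
  x = (1 - (1)·0.9200) / (5) = 0.0160
  y = (5 - (2)·0.0000) / (5) = 1.0000
Residual b − A·x = (-0.0800, -0.0320); ∞-norm = 0.0800

0.0800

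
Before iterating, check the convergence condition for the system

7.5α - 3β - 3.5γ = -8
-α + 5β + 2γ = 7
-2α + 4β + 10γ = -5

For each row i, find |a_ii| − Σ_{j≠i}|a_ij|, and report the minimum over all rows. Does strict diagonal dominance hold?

row 1: |7.5| − (3+3.5) = 1
row 2: |5| − (1+2) = 2
row 3: |10| − (2+4) = 4
minimum over rows = 1 → strictly diagonally dominant (convergence guaranteed)

1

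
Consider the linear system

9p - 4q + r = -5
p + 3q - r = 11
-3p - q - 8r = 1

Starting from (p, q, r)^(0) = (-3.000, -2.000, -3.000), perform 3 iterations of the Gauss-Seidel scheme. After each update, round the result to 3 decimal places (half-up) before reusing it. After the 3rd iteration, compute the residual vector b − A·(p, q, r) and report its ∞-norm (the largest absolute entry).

Iteration 1:
  p = (-5 - (-4)·-2.000 - (1)·-3.000) / (9) = -1.111
  q = (11 - (1)·-1.111 - (-1)·-3.000) / (3) = 3.037
  r = (1 - (-3)·-1.111 - (-1)·3.037) / (-8) = -0.088
Iteration 2:
  p = (-5 - (-4)·3.037 - (1)·-0.088) / (9) = 0.804
  q = (11 - (1)·0.804 - (-1)·-0.088) / (3) = 3.369
  r = (1 - (-3)·0.804 - (-1)·3.369) / (-8) = -0.848
Iteration 3:
  p = (-5 - (-4)·3.369 - (1)·-0.848) / (9) = 1.036
  q = (11 - (1)·1.036 - (-1)·-0.848) / (3) = 3.039
  r = (1 - (-3)·1.036 - (-1)·3.039) / (-8) = -0.893
Residual b − A·x = (-1.275, -0.046, 0.003); ∞-norm = 1.275

1.275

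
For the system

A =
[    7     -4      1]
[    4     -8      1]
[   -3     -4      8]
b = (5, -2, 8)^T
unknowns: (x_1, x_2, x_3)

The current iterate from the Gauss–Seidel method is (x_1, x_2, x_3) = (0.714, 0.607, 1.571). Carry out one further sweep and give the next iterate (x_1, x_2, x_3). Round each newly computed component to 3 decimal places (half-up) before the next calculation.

(0.837, 0.865, 1.746)

One sweep:
  x_1 = (5 - (-4)·0.607 - (1)·1.571) / (7) = 0.837
  x_2 = (-2 - (4)·0.837 - (1)·1.571) / (-8) = 0.865
  x_3 = (8 - (-3)·0.837 - (-4)·0.865) / (8) = 1.746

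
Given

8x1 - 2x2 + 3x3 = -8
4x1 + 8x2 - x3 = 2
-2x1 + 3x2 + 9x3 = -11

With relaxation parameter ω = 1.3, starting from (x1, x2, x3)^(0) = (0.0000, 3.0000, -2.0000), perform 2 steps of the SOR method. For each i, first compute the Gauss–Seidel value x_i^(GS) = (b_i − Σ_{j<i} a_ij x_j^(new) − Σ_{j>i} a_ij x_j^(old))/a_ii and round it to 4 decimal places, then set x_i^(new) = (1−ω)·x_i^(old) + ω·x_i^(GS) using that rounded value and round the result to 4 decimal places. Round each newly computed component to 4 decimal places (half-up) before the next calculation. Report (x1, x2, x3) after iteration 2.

Iteration 1:
  x1: GS value = (-8 - (-2)·3.0000 - (3)·-2.0000) / (8) = 0.5000;  x1 ← (1−ω)·0.0000 + ω·0.5000 = 0.6500
  x2: GS value = (2 - (4)·0.6500 - (-1)·-2.0000) / (8) = -0.3250;  x2 ← (1−ω)·3.0000 + ω·-0.3250 = -1.3225
  x3: GS value = (-11 - (-2)·0.6500 - (3)·-1.3225) / (9) = -0.6369;  x3 ← (1−ω)·-2.0000 + ω·-0.6369 = -0.2280
Iteration 2:
  x1: GS value = (-8 - (-2)·-1.3225 - (3)·-0.2280) / (8) = -1.2451;  x1 ← (1−ω)·0.6500 + ω·-1.2451 = -1.8136
  x2: GS value = (2 - (4)·-1.8136 - (-1)·-0.2280) / (8) = 1.1283;  x2 ← (1−ω)·-1.3225 + ω·1.1283 = 1.8635
  x3: GS value = (-11 - (-2)·-1.8136 - (3)·1.8635) / (9) = -2.2464;  x3 ← (1−ω)·-0.2280 + ω·-2.2464 = -2.8519

(-1.8136, 1.8635, -2.8519)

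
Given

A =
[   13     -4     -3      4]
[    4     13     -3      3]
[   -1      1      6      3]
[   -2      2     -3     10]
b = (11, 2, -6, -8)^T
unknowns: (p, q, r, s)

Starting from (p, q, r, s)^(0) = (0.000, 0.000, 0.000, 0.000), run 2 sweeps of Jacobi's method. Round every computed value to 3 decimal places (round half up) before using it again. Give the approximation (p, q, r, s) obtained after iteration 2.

(0.909, -0.153, -0.485, -0.962)

Iteration 1:
  p = (11 - (-4)·0.000 - (-3)·0.000 - (4)·0.000) / (13) = 0.846
  q = (2 - (4)·0.000 - (-3)·0.000 - (3)·0.000) / (13) = 0.154
  r = (-6 - (-1)·0.000 - (1)·0.000 - (3)·0.000) / (6) = -1.000
  s = (-8 - (-2)·0.000 - (2)·0.000 - (-3)·0.000) / (10) = -0.800
Iteration 2:
  p = (11 - (-4)·0.154 - (-3)·-1.000 - (4)·-0.800) / (13) = 0.909
  q = (2 - (4)·0.846 - (-3)·-1.000 - (3)·-0.800) / (13) = -0.153
  r = (-6 - (-1)·0.846 - (1)·0.154 - (3)·-0.800) / (6) = -0.485
  s = (-8 - (-2)·0.846 - (2)·0.154 - (-3)·-1.000) / (10) = -0.962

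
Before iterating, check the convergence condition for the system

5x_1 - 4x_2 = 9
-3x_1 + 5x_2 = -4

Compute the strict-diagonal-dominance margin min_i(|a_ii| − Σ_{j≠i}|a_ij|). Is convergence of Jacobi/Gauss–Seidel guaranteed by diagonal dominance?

row 1: |5| − (4) = 1
row 2: |5| − (3) = 2
minimum over rows = 1 → strictly diagonally dominant (convergence guaranteed)

1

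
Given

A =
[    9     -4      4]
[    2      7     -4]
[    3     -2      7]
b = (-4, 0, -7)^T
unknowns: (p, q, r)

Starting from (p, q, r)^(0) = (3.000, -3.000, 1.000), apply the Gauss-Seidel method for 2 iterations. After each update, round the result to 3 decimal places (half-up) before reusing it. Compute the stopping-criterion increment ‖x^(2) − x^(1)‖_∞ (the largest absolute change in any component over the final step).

2.182

Iteration 1:
  p = (-4 - (-4)·-3.000 - (4)·1.000) / (9) = -2.222
  q = (0 - (2)·-2.222 - (-4)·1.000) / (7) = 1.206
  r = (-7 - (3)·-2.222 - (-2)·1.206) / (7) = 0.297
Iteration 2:
  p = (-4 - (-4)·1.206 - (4)·0.297) / (9) = -0.040
  q = (0 - (2)·-0.040 - (-4)·0.297) / (7) = 0.181
  r = (-7 - (3)·-0.040 - (-2)·0.181) / (7) = -0.931
Change: (2.182, -1.025, -1.228) → max |·| = 2.182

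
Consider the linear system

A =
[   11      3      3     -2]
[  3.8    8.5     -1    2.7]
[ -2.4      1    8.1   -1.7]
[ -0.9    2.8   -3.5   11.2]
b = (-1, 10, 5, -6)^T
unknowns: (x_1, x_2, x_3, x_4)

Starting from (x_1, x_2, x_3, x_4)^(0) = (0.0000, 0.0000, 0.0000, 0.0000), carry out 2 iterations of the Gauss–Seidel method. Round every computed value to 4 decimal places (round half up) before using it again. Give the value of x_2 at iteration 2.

Iteration 1:
  x_1 = (-1 - (3)·0.0000 - (3)·0.0000 - (-2)·0.0000) / (11) = -0.0909
  x_2 = (10 - (3.8)·-0.0909 - (-1)·0.0000 - (2.7)·0.0000) / (8.5) = 1.2171
  x_3 = (5 - (-2.4)·-0.0909 - (1)·1.2171 - (-1.7)·0.0000) / (8.1) = 0.4401
  x_4 = (-6 - (-0.9)·-0.0909 - (2.8)·1.2171 - (-3.5)·0.4401) / (11.2) = -0.7098
Iteration 2:
  x_1 = (-1 - (3)·1.2171 - (3)·0.4401 - (-2)·-0.7098) / (11) = -0.6719
  x_2 = (10 - (3.8)·-0.6719 - (-1)·0.4401 - (2.7)·-0.7098) / (8.5) = 1.7541
  x_3 = (5 - (-2.4)·-0.6719 - (1)·1.7541 - (-1.7)·-0.7098) / (8.1) = 0.0527
  x_4 = (-6 - (-0.9)·-0.6719 - (2.8)·1.7541 - (-3.5)·0.0527) / (11.2) = -1.0118

1.7541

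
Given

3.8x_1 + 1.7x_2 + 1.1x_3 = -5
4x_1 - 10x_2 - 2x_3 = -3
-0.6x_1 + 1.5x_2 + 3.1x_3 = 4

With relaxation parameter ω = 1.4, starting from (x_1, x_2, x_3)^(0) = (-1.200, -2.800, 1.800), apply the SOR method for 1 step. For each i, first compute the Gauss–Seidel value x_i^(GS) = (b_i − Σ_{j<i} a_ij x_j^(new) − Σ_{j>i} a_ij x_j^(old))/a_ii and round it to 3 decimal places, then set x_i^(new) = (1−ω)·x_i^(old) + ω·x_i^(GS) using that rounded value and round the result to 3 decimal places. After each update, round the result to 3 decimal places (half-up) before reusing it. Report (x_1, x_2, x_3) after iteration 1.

(-0.338, 0.847, 0.421)

Iteration 1:
  x_1: GS value = (-5 - (1.7)·-2.800 - (1.1)·1.800) / (3.8) = -0.584;  x_1 ← (1−ω)·-1.200 + ω·-0.584 = -0.338
  x_2: GS value = (-3 - (4)·-0.338 - (-2)·1.800) / (-10) = -0.195;  x_2 ← (1−ω)·-2.800 + ω·-0.195 = 0.847
  x_3: GS value = (4 - (-0.6)·-0.338 - (1.5)·0.847) / (3.1) = 0.815;  x_3 ← (1−ω)·1.800 + ω·0.815 = 0.421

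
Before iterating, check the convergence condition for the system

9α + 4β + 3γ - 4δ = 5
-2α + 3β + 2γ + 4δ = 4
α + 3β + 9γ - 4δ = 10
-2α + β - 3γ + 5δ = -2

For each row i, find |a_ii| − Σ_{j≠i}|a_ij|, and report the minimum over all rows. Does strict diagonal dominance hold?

row 1: |9| − (4+3+4) = -2
row 2: |3| − (2+2+4) = -5
row 3: |9| − (1+3+4) = 1
row 4: |5| − (2+1+3) = -1
minimum over rows = -5 → not strictly diagonally dominant

-5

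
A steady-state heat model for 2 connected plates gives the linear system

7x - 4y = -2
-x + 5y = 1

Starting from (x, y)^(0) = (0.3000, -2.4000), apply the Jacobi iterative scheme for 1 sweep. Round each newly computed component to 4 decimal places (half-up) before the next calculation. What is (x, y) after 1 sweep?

(-1.6571, 0.2600)

Iteration 1:
  x = (-2 - (-4)·-2.4000) / (7) = -1.6571
  y = (1 - (-1)·0.3000) / (5) = 0.2600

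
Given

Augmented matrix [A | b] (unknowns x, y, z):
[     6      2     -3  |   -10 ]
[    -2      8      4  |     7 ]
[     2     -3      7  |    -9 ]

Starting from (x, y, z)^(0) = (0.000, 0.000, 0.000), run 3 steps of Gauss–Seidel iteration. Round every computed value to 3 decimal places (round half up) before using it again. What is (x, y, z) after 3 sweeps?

(-2.083, 0.554, -0.453)

Iteration 1:
  x = (-10 - (2)·0.000 - (-3)·0.000) / (6) = -1.667
  y = (7 - (-2)·-1.667 - (4)·0.000) / (8) = 0.458
  z = (-9 - (2)·-1.667 - (-3)·0.458) / (7) = -0.613
Iteration 2:
  x = (-10 - (2)·0.458 - (-3)·-0.613) / (6) = -2.126
  y = (7 - (-2)·-2.126 - (4)·-0.613) / (8) = 0.650
  z = (-9 - (2)·-2.126 - (-3)·0.650) / (7) = -0.400
Iteration 3:
  x = (-10 - (2)·0.650 - (-3)·-0.400) / (6) = -2.083
  y = (7 - (-2)·-2.083 - (4)·-0.400) / (8) = 0.554
  z = (-9 - (2)·-2.083 - (-3)·0.554) / (7) = -0.453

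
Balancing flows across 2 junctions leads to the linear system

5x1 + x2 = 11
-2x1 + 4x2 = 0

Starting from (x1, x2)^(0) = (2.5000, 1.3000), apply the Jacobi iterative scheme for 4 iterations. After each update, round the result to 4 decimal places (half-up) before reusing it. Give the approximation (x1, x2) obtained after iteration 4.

Iteration 1:
  x1 = (11 - (1)·1.3000) / (5) = 1.9400
  x2 = (0 - (-2)·2.5000) / (4) = 1.2500
Iteration 2:
  x1 = (11 - (1)·1.2500) / (5) = 1.9500
  x2 = (0 - (-2)·1.9400) / (4) = 0.9700
Iteration 3:
  x1 = (11 - (1)·0.9700) / (5) = 2.0060
  x2 = (0 - (-2)·1.9500) / (4) = 0.9750
Iteration 4:
  x1 = (11 - (1)·0.9750) / (5) = 2.0050
  x2 = (0 - (-2)·2.0060) / (4) = 1.0030

(2.0050, 1.0030)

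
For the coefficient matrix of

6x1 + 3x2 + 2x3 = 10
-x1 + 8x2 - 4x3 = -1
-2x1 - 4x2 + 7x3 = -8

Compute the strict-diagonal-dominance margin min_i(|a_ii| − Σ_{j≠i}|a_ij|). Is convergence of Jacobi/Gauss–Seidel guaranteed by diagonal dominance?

row 1: |6| − (3+2) = 1
row 2: |8| − (1+4) = 3
row 3: |7| − (2+4) = 1
minimum over rows = 1 → strictly diagonally dominant (convergence guaranteed)

1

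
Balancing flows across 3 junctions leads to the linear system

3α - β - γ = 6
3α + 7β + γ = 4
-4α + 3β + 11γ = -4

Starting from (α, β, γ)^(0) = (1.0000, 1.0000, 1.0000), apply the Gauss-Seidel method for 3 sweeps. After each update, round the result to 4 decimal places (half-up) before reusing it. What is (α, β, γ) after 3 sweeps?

Iteration 1:
  α = (6 - (-1)·1.0000 - (-1)·1.0000) / (3) = 2.6667
  β = (4 - (3)·2.6667 - (1)·1.0000) / (7) = -0.7143
  γ = (-4 - (-4)·2.6667 - (3)·-0.7143) / (11) = 0.8009
Iteration 2:
  α = (6 - (-1)·-0.7143 - (-1)·0.8009) / (3) = 2.0289
  β = (4 - (3)·2.0289 - (1)·0.8009) / (7) = -0.4125
  γ = (-4 - (-4)·2.0289 - (3)·-0.4125) / (11) = 0.4866
Iteration 3:
  α = (6 - (-1)·-0.4125 - (-1)·0.4866) / (3) = 2.0247
  β = (4 - (3)·2.0247 - (1)·0.4866) / (7) = -0.3658
  γ = (-4 - (-4)·2.0247 - (3)·-0.3658) / (11) = 0.4724

(2.0247, -0.3658, 0.4724)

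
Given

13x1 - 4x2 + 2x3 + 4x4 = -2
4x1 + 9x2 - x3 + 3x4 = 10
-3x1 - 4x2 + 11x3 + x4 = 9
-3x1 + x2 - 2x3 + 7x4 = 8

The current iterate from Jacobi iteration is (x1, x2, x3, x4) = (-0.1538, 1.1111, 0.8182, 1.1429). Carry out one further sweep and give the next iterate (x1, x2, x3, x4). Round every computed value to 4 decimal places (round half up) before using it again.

One sweep:
  x1 = (-2 - (-4)·1.1111 - (2)·0.8182 - (4)·1.1429) / (13) = -0.2895
  x2 = (10 - (4)·-0.1538 - (-1)·0.8182 - (3)·1.1429) / (9) = 0.8894
  x3 = (9 - (-3)·-0.1538 - (-4)·1.1111 - (1)·1.1429) / (11) = 1.0764
  x4 = (8 - (-3)·-0.1538 - (1)·1.1111 - (-2)·0.8182) / (7) = 1.1520

(-0.2895, 0.8894, 1.0764, 1.1520)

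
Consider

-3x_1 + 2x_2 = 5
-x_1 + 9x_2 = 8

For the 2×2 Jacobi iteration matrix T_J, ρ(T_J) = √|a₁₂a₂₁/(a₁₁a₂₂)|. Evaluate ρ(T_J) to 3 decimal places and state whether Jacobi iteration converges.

a₁₂a₂₁/(a₁₁a₂₂) = (2)·(-1) / ((-3)·(9)) = 0.074074
ρ = √|0.074074| = √0.074074 = 0.272
ρ < 1, so Jacobi converges

0.272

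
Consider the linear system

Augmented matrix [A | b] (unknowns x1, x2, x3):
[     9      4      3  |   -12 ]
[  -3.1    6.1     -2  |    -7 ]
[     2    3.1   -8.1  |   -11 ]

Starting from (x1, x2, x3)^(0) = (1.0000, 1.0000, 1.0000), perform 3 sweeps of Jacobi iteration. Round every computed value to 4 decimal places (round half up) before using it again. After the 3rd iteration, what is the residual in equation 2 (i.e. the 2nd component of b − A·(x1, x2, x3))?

2.2080

Iteration 1:
  x1 = (-12 - (4)·1.0000 - (3)·1.0000) / (9) = -2.1111
  x2 = (-7 - (-3.1)·1.0000 - (-2)·1.0000) / (6.1) = -0.3115
  x3 = (-11 - (2)·1.0000 - (3.1)·1.0000) / (-8.1) = 1.9877
Iteration 2:
  x1 = (-12 - (4)·-0.3115 - (3)·1.9877) / (9) = -1.8575
  x2 = (-7 - (-3.1)·-2.1111 - (-2)·1.9877) / (6.1) = -1.5687
  x3 = (-11 - (2)·-2.1111 - (3.1)·-0.3115) / (-8.1) = 0.7175
Iteration 3:
  x1 = (-12 - (4)·-1.5687 - (3)·0.7175) / (9) = -0.8753
  x2 = (-7 - (-3.1)·-1.8575 - (-2)·0.7175) / (6.1) = -1.8563
  x3 = (-11 - (2)·-1.8575 - (3.1)·-1.5687) / (-8.1) = 0.2990
Residual b − A·x = (2.4059, 2.2080, -1.0730)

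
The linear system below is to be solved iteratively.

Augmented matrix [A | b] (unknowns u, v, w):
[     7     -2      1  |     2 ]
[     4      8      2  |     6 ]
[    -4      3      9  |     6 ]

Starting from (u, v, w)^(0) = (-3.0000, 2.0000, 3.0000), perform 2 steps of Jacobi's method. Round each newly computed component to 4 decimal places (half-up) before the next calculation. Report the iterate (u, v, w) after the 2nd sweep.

(0.9048, 0.8690, 0.3572)

Iteration 1:
  u = (2 - (-2)·2.0000 - (1)·3.0000) / (7) = 0.4286
  v = (6 - (4)·-3.0000 - (2)·3.0000) / (8) = 1.5000
  w = (6 - (-4)·-3.0000 - (3)·2.0000) / (9) = -1.3333
Iteration 2:
  u = (2 - (-2)·1.5000 - (1)·-1.3333) / (7) = 0.9048
  v = (6 - (4)·0.4286 - (2)·-1.3333) / (8) = 0.8690
  w = (6 - (-4)·0.4286 - (3)·1.5000) / (9) = 0.3572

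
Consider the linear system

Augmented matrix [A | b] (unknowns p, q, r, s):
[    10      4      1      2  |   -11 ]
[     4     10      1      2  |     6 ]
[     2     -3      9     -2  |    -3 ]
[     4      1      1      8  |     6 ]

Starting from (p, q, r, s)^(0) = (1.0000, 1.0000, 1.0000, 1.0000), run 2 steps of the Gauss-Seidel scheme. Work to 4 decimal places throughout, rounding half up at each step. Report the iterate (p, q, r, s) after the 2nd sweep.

(-1.8597, 0.9922, 0.7315, 1.4644)

Iteration 1:
  p = (-11 - (4)·1.0000 - (1)·1.0000 - (2)·1.0000) / (10) = -1.8000
  q = (6 - (4)·-1.8000 - (1)·1.0000 - (2)·1.0000) / (10) = 1.0200
  r = (-3 - (2)·-1.8000 - (-3)·1.0200 - (-2)·1.0000) / (9) = 0.6289
  s = (6 - (4)·-1.8000 - (1)·1.0200 - (1)·0.6289) / (8) = 1.4439
Iteration 2:
  p = (-11 - (4)·1.0200 - (1)·0.6289 - (2)·1.4439) / (10) = -1.8597
  q = (6 - (4)·-1.8597 - (1)·0.6289 - (2)·1.4439) / (10) = 0.9922
  r = (-3 - (2)·-1.8597 - (-3)·0.9922 - (-2)·1.4439) / (9) = 0.7315
  s = (6 - (4)·-1.8597 - (1)·0.9922 - (1)·0.7315) / (8) = 1.4644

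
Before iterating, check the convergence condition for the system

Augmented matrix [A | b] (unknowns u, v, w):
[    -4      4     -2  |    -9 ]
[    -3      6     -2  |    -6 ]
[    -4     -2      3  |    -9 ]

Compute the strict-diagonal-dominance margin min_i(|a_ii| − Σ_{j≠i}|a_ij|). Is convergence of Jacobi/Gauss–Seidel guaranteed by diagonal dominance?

row 1: |-4| − (4+2) = -2
row 2: |6| − (3+2) = 1
row 3: |3| − (4+2) = -3
minimum over rows = -3 → not strictly diagonally dominant

-3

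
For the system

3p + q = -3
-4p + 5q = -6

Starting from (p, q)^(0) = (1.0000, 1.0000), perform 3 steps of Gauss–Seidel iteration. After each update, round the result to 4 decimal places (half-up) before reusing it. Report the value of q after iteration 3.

-1.6278

Iteration 1:
  p = (-3 - (1)·1.0000) / (3) = -1.3333
  q = (-6 - (-4)·-1.3333) / (5) = -2.2666
Iteration 2:
  p = (-3 - (1)·-2.2666) / (3) = -0.2445
  q = (-6 - (-4)·-0.2445) / (5) = -1.3956
Iteration 3:
  p = (-3 - (1)·-1.3956) / (3) = -0.5348
  q = (-6 - (-4)·-0.5348) / (5) = -1.6278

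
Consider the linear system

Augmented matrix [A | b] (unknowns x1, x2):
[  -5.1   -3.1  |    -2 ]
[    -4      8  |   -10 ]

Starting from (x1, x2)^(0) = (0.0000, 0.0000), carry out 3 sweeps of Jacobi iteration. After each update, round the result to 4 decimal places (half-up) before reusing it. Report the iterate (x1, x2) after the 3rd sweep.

(1.0328, -0.6740)

Iteration 1:
  x1 = (-2 - (-3.1)·0.0000) / (-5.1) = 0.3922
  x2 = (-10 - (-4)·0.0000) / (8) = -1.2500
Iteration 2:
  x1 = (-2 - (-3.1)·-1.2500) / (-5.1) = 1.1520
  x2 = (-10 - (-4)·0.3922) / (8) = -1.0539
Iteration 3:
  x1 = (-2 - (-3.1)·-1.0539) / (-5.1) = 1.0328
  x2 = (-10 - (-4)·1.1520) / (8) = -0.6740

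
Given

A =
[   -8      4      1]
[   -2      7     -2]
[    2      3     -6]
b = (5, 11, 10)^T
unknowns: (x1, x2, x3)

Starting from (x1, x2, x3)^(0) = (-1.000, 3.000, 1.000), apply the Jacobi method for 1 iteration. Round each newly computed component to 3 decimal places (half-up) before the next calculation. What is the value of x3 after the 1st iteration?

Iteration 1:
  x1 = (5 - (4)·3.000 - (1)·1.000) / (-8) = 1.000
  x2 = (11 - (-2)·-1.000 - (-2)·1.000) / (7) = 1.571
  x3 = (10 - (2)·-1.000 - (3)·3.000) / (-6) = -0.500

-0.500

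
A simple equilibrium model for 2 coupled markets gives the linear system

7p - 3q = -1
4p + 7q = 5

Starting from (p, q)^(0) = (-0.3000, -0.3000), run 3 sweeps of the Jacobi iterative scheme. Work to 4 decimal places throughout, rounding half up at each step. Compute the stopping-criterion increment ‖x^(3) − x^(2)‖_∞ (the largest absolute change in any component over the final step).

0.2904

Iteration 1:
  p = (-1 - (-3)·-0.3000) / (7) = -0.2714
  q = (5 - (4)·-0.3000) / (7) = 0.8857
Iteration 2:
  p = (-1 - (-3)·0.8857) / (7) = 0.2367
  q = (5 - (4)·-0.2714) / (7) = 0.8694
Iteration 3:
  p = (-1 - (-3)·0.8694) / (7) = 0.2297
  q = (5 - (4)·0.2367) / (7) = 0.5790
Change: (-0.0070, -0.2904) → max |·| = 0.2904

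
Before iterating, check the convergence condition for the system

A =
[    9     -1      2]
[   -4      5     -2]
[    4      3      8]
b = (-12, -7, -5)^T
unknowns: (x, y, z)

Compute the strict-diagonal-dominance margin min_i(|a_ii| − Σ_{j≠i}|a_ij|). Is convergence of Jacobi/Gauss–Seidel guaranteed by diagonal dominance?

-1

row 1: |9| − (1+2) = 6
row 2: |5| − (4+2) = -1
row 3: |8| − (4+3) = 1
minimum over rows = -1 → not strictly diagonally dominant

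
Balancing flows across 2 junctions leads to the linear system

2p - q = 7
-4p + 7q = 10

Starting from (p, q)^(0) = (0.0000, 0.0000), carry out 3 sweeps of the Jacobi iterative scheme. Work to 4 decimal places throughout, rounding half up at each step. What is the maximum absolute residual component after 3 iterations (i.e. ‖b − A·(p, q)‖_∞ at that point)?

Iteration 1:
  p = (7 - (-1)·0.0000) / (2) = 3.5000
  q = (10 - (-4)·0.0000) / (7) = 1.4286
Iteration 2:
  p = (7 - (-1)·1.4286) / (2) = 4.2143
  q = (10 - (-4)·3.5000) / (7) = 3.4286
Iteration 3:
  p = (7 - (-1)·3.4286) / (2) = 5.2143
  q = (10 - (-4)·4.2143) / (7) = 3.8367
Residual b − A·x = (0.4081, 4.0003); ∞-norm = 4.0003

4.0003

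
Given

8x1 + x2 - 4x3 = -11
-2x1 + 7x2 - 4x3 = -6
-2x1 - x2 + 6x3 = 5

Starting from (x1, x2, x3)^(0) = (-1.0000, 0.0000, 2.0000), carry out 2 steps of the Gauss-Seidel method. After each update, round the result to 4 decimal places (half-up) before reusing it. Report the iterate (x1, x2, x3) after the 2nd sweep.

(-1.0283, -0.7292, 0.3690)

Iteration 1:
  x1 = (-11 - (1)·0.0000 - (-4)·2.0000) / (8) = -0.3750
  x2 = (-6 - (-2)·-0.3750 - (-4)·2.0000) / (7) = 0.1786
  x3 = (5 - (-2)·-0.3750 - (-1)·0.1786) / (6) = 0.7381
Iteration 2:
  x1 = (-11 - (1)·0.1786 - (-4)·0.7381) / (8) = -1.0283
  x2 = (-6 - (-2)·-1.0283 - (-4)·0.7381) / (7) = -0.7292
  x3 = (5 - (-2)·-1.0283 - (-1)·-0.7292) / (6) = 0.3690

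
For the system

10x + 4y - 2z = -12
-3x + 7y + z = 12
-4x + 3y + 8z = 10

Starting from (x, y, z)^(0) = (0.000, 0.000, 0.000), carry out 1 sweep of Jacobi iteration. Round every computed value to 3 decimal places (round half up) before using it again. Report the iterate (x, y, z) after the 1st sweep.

Iteration 1:
  x = (-12 - (4)·0.000 - (-2)·0.000) / (10) = -1.200
  y = (12 - (-3)·0.000 - (1)·0.000) / (7) = 1.714
  z = (10 - (-4)·0.000 - (3)·0.000) / (8) = 1.250

(-1.200, 1.714, 1.250)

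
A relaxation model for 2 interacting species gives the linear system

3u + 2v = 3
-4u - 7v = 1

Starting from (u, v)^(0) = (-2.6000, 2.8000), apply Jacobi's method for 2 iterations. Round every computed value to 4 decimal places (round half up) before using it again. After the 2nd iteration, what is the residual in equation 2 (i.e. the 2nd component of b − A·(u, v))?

3.8856

Iteration 1:
  u = (3 - (2)·2.8000) / (3) = -0.8667
  v = (1 - (-4)·-2.6000) / (-7) = 1.3429
Iteration 2:
  u = (3 - (2)·1.3429) / (3) = 0.1047
  v = (1 - (-4)·-0.8667) / (-7) = 0.3524
Residual b − A·x = (1.9811, 3.8856)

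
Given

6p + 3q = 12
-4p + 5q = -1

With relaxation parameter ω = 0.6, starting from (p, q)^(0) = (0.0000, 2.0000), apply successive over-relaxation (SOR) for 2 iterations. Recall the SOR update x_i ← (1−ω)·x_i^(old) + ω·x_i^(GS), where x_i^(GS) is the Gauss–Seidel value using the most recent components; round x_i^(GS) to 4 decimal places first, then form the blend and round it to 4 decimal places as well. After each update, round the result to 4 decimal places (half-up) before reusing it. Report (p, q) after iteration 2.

(1.1496, 0.8190)

Iteration 1:
  p: GS value = (12 - (3)·2.0000) / (6) = 1.0000;  p ← (1−ω)·0.0000 + ω·1.0000 = 0.6000
  q: GS value = (-1 - (-4)·0.6000) / (5) = 0.2800;  q ← (1−ω)·2.0000 + ω·0.2800 = 0.9680
Iteration 2:
  p: GS value = (12 - (3)·0.9680) / (6) = 1.5160;  p ← (1−ω)·0.6000 + ω·1.5160 = 1.1496
  q: GS value = (-1 - (-4)·1.1496) / (5) = 0.7197;  q ← (1−ω)·0.9680 + ω·0.7197 = 0.8190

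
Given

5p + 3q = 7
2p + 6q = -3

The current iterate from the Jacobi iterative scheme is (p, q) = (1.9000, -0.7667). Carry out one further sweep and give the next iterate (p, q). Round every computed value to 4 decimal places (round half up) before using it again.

One sweep:
  p = (7 - (3)·-0.7667) / (5) = 1.8600
  q = (-3 - (2)·1.9000) / (6) = -1.1333

(1.8600, -1.1333)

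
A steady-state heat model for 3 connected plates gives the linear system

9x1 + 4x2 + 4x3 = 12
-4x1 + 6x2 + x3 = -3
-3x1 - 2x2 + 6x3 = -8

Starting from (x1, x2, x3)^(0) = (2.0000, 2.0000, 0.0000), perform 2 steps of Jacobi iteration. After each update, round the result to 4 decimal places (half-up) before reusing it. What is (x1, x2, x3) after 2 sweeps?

(0.8148, -0.2593, -0.8334)

Iteration 1:
  x1 = (12 - (4)·2.0000 - (4)·0.0000) / (9) = 0.4444
  x2 = (-3 - (-4)·2.0000 - (1)·0.0000) / (6) = 0.8333
  x3 = (-8 - (-3)·2.0000 - (-2)·2.0000) / (6) = 0.3333
Iteration 2:
  x1 = (12 - (4)·0.8333 - (4)·0.3333) / (9) = 0.8148
  x2 = (-3 - (-4)·0.4444 - (1)·0.3333) / (6) = -0.2593
  x3 = (-8 - (-3)·0.4444 - (-2)·0.8333) / (6) = -0.8334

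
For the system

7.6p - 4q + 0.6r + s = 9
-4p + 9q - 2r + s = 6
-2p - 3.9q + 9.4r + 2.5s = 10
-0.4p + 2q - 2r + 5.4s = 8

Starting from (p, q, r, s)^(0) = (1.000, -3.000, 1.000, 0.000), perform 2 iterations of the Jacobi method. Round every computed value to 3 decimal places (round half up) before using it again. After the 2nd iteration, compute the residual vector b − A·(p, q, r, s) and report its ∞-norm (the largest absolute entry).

11.253

Iteration 1:
  p = (9 - (-4)·-3.000 - (0.6)·1.000 - (1)·0.000) / (7.6) = -0.474
  q = (6 - (-4)·1.000 - (-2)·1.000 - (1)·0.000) / (9) = 1.333
  r = (10 - (-2)·1.000 - (-3.9)·-3.000 - (2.5)·0.000) / (9.4) = 0.032
  s = (8 - (-0.4)·1.000 - (2)·-3.000 - (-2)·1.000) / (5.4) = 3.037
Iteration 2:
  p = (9 - (-4)·1.333 - (0.6)·0.032 - (1)·3.037) / (7.6) = 1.484
  q = (6 - (-4)·-0.474 - (-2)·0.032 - (1)·3.037) / (9) = 0.126
  r = (10 - (-2)·-0.474 - (-3.9)·1.333 - (2.5)·3.037) / (9.4) = 0.708
  s = (8 - (-0.4)·-0.474 - (2)·1.333 - (-2)·0.032) / (5.4) = 0.965
Residual b − A·x = (-3.164, 11.253, 4.392, 4.547); ∞-norm = 11.253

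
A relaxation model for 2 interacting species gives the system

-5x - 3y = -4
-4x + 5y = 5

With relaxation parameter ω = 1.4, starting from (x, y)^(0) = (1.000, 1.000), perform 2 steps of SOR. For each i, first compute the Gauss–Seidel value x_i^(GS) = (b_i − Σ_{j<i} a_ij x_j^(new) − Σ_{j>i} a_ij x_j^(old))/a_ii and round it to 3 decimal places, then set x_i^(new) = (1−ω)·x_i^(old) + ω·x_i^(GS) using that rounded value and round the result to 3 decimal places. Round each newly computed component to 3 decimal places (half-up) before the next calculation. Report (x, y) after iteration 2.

Iteration 1:
  x: GS value = (-4 - (-3)·1.000) / (-5) = 0.200;  x ← (1−ω)·1.000 + ω·0.200 = -0.120
  y: GS value = (5 - (-4)·-0.120) / (5) = 0.904;  y ← (1−ω)·1.000 + ω·0.904 = 0.866
Iteration 2:
  x: GS value = (-4 - (-3)·0.866) / (-5) = 0.280;  x ← (1−ω)·-0.120 + ω·0.280 = 0.440
  y: GS value = (5 - (-4)·0.440) / (5) = 1.352;  y ← (1−ω)·0.866 + ω·1.352 = 1.546

(0.440, 1.546)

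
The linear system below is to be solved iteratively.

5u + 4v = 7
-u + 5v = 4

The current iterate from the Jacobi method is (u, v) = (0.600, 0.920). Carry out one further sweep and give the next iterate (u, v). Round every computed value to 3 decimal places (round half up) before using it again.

(0.664, 0.920)

One sweep:
  u = (7 - (4)·0.920) / (5) = 0.664
  v = (4 - (-1)·0.600) / (5) = 0.920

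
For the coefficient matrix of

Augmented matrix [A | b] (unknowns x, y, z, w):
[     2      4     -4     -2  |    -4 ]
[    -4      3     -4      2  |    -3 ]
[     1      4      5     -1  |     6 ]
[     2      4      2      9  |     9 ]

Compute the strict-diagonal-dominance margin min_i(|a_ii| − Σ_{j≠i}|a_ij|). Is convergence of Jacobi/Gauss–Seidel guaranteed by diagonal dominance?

-8

row 1: |2| − (4+4+2) = -8
row 2: |3| − (4+4+2) = -7
row 3: |5| − (1+4+1) = -1
row 4: |9| − (2+4+2) = 1
minimum over rows = -8 → not strictly diagonally dominant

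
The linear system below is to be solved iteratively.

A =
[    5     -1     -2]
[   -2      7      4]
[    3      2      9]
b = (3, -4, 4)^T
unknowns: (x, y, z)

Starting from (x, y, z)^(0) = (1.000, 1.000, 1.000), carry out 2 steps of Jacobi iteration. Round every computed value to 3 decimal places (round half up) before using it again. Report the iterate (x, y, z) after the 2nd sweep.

Iteration 1:
  x = (3 - (-1)·1.000 - (-2)·1.000) / (5) = 1.200
  y = (-4 - (-2)·1.000 - (4)·1.000) / (7) = -0.857
  z = (4 - (3)·1.000 - (2)·1.000) / (9) = -0.111
Iteration 2:
  x = (3 - (-1)·-0.857 - (-2)·-0.111) / (5) = 0.384
  y = (-4 - (-2)·1.200 - (4)·-0.111) / (7) = -0.165
  z = (4 - (3)·1.200 - (2)·-0.857) / (9) = 0.235

(0.384, -0.165, 0.235)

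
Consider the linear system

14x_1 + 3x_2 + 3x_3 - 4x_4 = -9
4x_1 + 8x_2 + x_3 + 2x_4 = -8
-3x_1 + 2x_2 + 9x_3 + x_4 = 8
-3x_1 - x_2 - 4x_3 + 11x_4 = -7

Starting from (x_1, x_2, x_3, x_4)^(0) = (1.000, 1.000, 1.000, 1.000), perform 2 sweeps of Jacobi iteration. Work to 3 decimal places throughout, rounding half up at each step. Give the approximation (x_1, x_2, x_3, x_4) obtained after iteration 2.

(-0.406, -0.741, 1.033, -0.698)

Iteration 1:
  x_1 = (-9 - (3)·1.000 - (3)·1.000 - (-4)·1.000) / (14) = -0.786
  x_2 = (-8 - (4)·1.000 - (1)·1.000 - (2)·1.000) / (8) = -1.875
  x_3 = (8 - (-3)·1.000 - (2)·1.000 - (1)·1.000) / (9) = 0.889
  x_4 = (-7 - (-3)·1.000 - (-1)·1.000 - (-4)·1.000) / (11) = 0.091
Iteration 2:
  x_1 = (-9 - (3)·-1.875 - (3)·0.889 - (-4)·0.091) / (14) = -0.406
  x_2 = (-8 - (4)·-0.786 - (1)·0.889 - (2)·0.091) / (8) = -0.741
  x_3 = (8 - (-3)·-0.786 - (2)·-1.875 - (1)·0.091) / (9) = 1.033
  x_4 = (-7 - (-3)·-0.786 - (-1)·-1.875 - (-4)·0.889) / (11) = -0.698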